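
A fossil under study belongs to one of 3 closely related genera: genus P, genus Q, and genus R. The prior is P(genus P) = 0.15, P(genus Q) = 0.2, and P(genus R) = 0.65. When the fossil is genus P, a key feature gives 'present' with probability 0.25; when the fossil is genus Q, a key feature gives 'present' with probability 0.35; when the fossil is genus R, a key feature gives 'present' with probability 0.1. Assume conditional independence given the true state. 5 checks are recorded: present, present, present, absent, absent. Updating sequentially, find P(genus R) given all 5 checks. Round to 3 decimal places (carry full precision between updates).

After 'present': normaliser = 0.25·0.1500 + 0.35·0.2000 + 0.1·0.6500; P(genus P) ≈ 0.2174, P(genus Q) ≈ 0.4058, P(genus R) ≈ 0.3768
After 'present': normaliser = 0.25·0.2174 + 0.35·0.4058 + 0.1·0.3768; P(genus P) ≈ 0.2322, P(genus Q) ≈ 0.6068, P(genus R) ≈ 0.1610
After 'present': normaliser = 0.25·0.2322 + 0.35·0.6068 + 0.1·0.1610; P(genus P) ≈ 0.2026, P(genus Q) ≈ 0.7412, P(genus R) ≈ 0.0562
After 'absent': normaliser = 0.75·0.2026 + 0.65·0.7412 + 0.9·0.0562; P(genus P) ≈ 0.2220, P(genus Q) ≈ 0.7041, P(genus R) ≈ 0.0739
After 'absent': normaliser = 0.75·0.2220 + 0.65·0.7041 + 0.9·0.0739; P(genus P) ≈ 0.2411, P(genus Q) ≈ 0.6626, P(genus R) ≈ 0.0963

0.096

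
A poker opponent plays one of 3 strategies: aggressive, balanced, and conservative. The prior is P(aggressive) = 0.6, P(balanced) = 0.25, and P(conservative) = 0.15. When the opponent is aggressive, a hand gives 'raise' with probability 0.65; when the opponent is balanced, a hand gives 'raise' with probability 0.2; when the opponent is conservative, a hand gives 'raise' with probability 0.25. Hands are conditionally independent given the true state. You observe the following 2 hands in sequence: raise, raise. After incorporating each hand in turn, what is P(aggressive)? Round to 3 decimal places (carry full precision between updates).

After 'raise': normaliser = 0.65·0.6000 + 0.2·0.2500 + 0.25·0.1500; P(aggressive) ≈ 0.8168, P(balanced) ≈ 0.1047, P(conservative) ≈ 0.0785
After 'raise': normaliser = 0.65·0.8168 + 0.2·0.1047 + 0.25·0.0785; P(aggressive) ≈ 0.9290, P(balanced) ≈ 0.0366, P(conservative) ≈ 0.0344

0.929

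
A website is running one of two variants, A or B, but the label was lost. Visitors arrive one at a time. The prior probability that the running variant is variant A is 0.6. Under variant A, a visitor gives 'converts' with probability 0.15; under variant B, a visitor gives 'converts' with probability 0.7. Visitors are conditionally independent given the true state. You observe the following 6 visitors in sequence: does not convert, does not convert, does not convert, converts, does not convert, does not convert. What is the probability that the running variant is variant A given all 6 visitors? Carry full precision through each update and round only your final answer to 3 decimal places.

0.983

Apply Bayes' rule sequentially, carrying P(A) forward.
After 'does not convert': P(A) = 0.85·0.6000 / (0.85·0.6000 + 0.3·0.4000) ≈ 0.8095
After 'does not convert': P(A) = 0.85·0.8095 / (0.85·0.8095 + 0.3·0.1905) ≈ 0.9233
After 'does not convert': P(A) = 0.85·0.9233 / (0.85·0.9233 + 0.3·0.0767) ≈ 0.9715
After 'converts': P(A) = 0.15·0.9715 / (0.15·0.9715 + 0.7·0.0285) ≈ 0.8797
After 'does not convert': P(A) = 0.85·0.8797 / (0.85·0.8797 + 0.3·0.1203) ≈ 0.9539
After 'does not convert': P(A) = 0.85·0.9539 / (0.85·0.9539 + 0.3·0.0461) ≈ 0.9832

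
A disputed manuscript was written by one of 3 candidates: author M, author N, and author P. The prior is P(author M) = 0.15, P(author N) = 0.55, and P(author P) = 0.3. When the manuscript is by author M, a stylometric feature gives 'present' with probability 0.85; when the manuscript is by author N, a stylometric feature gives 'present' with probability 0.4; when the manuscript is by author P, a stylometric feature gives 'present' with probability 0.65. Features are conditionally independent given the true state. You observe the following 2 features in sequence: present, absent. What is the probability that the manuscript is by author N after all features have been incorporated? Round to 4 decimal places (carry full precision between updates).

0.6017

After 'present': normaliser = 0.85·0.1500 + 0.4·0.5500 + 0.65·0.3000; P(author M) ≈ 0.2350, P(author N) ≈ 0.4055, P(author P) ≈ 0.3594
After 'absent': normaliser = 0.15·0.2350 + 0.6·0.4055 + 0.35·0.3594; P(author M) ≈ 0.0872, P(author N) ≈ 0.6017, P(author P) ≈ 0.3111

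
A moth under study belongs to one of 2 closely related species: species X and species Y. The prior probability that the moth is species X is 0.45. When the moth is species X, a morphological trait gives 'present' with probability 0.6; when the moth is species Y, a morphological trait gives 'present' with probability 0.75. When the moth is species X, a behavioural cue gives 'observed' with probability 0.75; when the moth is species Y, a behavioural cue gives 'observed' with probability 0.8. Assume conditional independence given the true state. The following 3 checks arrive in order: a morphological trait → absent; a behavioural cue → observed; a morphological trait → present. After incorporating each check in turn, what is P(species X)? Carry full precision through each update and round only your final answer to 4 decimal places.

0.4954

Apply Bayes' rule sequentially, carrying P(species X) forward.
After a morphological trait='absent': P(species X) = 0.4·0.4500 / (0.4·0.4500 + 0.25·0.5500) ≈ 0.5669
After a behavioural cue='observed': P(species X) = 0.75·0.5669 / (0.75·0.5669 + 0.8·0.4331) ≈ 0.5510
After a morphological trait='present': P(species X) = 0.6·0.5510 / (0.6·0.5510 + 0.75·0.4490) ≈ 0.4954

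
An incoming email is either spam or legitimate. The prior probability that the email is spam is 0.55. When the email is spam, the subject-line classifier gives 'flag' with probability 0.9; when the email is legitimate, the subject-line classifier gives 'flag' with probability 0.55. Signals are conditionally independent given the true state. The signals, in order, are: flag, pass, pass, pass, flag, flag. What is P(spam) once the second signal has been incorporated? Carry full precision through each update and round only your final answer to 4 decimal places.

0.3077

Each posterior becomes the prior for the next update.
After 'flag': P(spam) = 0.9·0.5500 / (0.9·0.5500 + 0.55·0.4500) ≈ 0.6667
After 'pass': P(spam) = 0.1·0.6667 / (0.1·0.6667 + 0.45·0.3333) ≈ 0.3077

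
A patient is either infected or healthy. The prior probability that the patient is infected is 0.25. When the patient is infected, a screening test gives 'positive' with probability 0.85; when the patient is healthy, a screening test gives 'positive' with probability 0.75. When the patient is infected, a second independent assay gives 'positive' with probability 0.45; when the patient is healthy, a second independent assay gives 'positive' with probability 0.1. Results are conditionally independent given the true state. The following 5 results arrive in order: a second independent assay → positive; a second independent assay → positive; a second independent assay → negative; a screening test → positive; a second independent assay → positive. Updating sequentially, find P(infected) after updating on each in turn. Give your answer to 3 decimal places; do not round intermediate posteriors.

0.955

After a second independent assay='positive': P(infected) = 0.45·0.2500 / (0.45·0.2500 + 0.1·0.7500) ≈ 0.6000
After a second independent assay='positive': P(infected) = 0.45·0.6000 / (0.45·0.6000 + 0.1·0.4000) ≈ 0.8710
After a second independent assay='negative': P(infected) = 0.55·0.8710 / (0.55·0.8710 + 0.9·0.1290) ≈ 0.8049
After a screening test='positive': P(infected) = 0.85·0.8049 / (0.85·0.8049 + 0.75·0.1951) ≈ 0.8238
After a second independent assay='positive': P(infected) = 0.45·0.8238 / (0.45·0.8238 + 0.1·0.1762) ≈ 0.9546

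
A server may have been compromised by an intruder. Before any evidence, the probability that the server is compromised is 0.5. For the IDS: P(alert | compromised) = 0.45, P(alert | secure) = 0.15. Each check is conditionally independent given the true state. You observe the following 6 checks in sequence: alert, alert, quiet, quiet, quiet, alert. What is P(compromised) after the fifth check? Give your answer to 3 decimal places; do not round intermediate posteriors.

Each posterior becomes the prior for the next update.
After 'alert': P(compromised) = 0.45·0.5000 / (0.45·0.5000 + 0.15·0.5000) ≈ 0.7500
After 'alert': P(compromised) = 0.45·0.7500 / (0.45·0.7500 + 0.15·0.2500) ≈ 0.9000
After 'quiet': P(compromised) = 0.55·0.9000 / (0.55·0.9000 + 0.85·0.1000) ≈ 0.8534
After 'quiet': P(compromised) = 0.55·0.8534 / (0.55·0.8534 + 0.85·0.1466) ≈ 0.7903
After 'quiet': P(compromised) = 0.55·0.7903 / (0.55·0.7903 + 0.85·0.2097) ≈ 0.7092

0.709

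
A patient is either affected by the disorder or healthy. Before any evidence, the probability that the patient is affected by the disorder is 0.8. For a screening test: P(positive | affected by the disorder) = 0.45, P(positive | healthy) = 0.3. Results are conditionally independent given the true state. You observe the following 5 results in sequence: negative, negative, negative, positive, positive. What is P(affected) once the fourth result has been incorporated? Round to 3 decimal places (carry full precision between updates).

0.744

After 'negative': P(affected) = 0.55·0.8000 / (0.55·0.8000 + 0.7·0.2000) ≈ 0.7586
After 'negative': P(affected) = 0.55·0.7586 / (0.55·0.7586 + 0.7·0.2414) ≈ 0.7118
After 'negative': P(affected) = 0.55·0.7118 / (0.55·0.7118 + 0.7·0.2882) ≈ 0.6599
After 'positive': P(affected) = 0.45·0.6599 / (0.45·0.6599 + 0.3·0.3401) ≈ 0.7443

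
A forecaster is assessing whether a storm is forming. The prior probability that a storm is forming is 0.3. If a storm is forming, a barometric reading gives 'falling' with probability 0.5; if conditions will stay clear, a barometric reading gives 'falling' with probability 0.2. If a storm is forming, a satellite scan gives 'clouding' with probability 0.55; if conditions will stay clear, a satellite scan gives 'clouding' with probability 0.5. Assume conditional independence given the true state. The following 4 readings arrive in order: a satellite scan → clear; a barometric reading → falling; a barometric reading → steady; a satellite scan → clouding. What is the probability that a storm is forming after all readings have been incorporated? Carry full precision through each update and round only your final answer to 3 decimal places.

Apply Bayes' rule sequentially, carrying P(storm) forward.
After a satellite scan='clear': P(storm) = 0.45·0.3000 / (0.45·0.3000 + 0.5·0.7000) ≈ 0.2784
After a barometric reading='falling': P(storm) = 0.5·0.2784 / (0.5·0.2784 + 0.2·0.7216) ≈ 0.4909
After a barometric reading='steady': P(storm) = 0.5·0.4909 / (0.5·0.4909 + 0.8·0.5091) ≈ 0.3760
After a satellite scan='clouding': P(storm) = 0.55·0.3760 / (0.55·0.3760 + 0.5·0.6240) ≈ 0.3987

0.399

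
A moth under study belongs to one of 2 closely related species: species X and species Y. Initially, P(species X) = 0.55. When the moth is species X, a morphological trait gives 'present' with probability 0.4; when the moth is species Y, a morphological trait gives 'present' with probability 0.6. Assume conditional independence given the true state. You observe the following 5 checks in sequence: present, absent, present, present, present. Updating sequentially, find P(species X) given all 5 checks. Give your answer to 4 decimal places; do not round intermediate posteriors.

0.2659

After 'present': P(species X) = 0.4·0.5500 / (0.4·0.5500 + 0.6·0.4500) ≈ 0.4490
After 'absent': P(species X) = 0.6·0.4490 / (0.6·0.4490 + 0.4·0.5510) ≈ 0.5500
After 'present': P(species X) = 0.4·0.5500 / (0.4·0.5500 + 0.6·0.4500) ≈ 0.4490
After 'present': P(species X) = 0.4·0.4490 / (0.4·0.4490 + 0.6·0.5510) ≈ 0.3520
After 'present': P(species X) = 0.4·0.3520 / (0.4·0.3520 + 0.6·0.6480) ≈ 0.2659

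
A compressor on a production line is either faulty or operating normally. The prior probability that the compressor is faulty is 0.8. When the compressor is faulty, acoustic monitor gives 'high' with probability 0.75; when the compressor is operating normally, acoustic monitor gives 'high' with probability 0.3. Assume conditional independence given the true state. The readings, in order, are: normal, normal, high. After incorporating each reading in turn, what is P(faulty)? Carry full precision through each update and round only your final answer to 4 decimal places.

After 'normal': P(faulty) = 0.25·0.8000 / (0.25·0.8000 + 0.7·0.2000) ≈ 0.5882
After 'normal': P(faulty) = 0.25·0.5882 / (0.25·0.5882 + 0.7·0.4118) ≈ 0.3378
After 'high': P(faulty) = 0.75·0.3378 / (0.75·0.3378 + 0.3·0.6622) ≈ 0.5605

0.5605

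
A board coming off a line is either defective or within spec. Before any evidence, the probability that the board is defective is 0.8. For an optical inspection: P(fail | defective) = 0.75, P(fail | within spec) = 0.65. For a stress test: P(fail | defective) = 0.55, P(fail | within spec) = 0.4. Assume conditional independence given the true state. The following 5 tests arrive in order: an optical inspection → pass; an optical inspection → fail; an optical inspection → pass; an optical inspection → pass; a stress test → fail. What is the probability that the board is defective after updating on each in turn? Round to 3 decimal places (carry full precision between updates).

After an optical inspection='pass': P(defective) = 0.25·0.8000 / (0.25·0.8000 + 0.35·0.2000) ≈ 0.7407
After an optical inspection='fail': P(defective) = 0.75·0.7407 / (0.75·0.7407 + 0.65·0.2593) ≈ 0.7673
After an optical inspection='pass': P(defective) = 0.25·0.7673 / (0.25·0.7673 + 0.35·0.2327) ≈ 0.7019
After an optical inspection='pass': P(defective) = 0.25·0.7019 / (0.25·0.7019 + 0.35·0.2981) ≈ 0.6271
After a stress test='fail': P(defective) = 0.55·0.6271 / (0.55·0.6271 + 0.4·0.3729) ≈ 0.6981

0.698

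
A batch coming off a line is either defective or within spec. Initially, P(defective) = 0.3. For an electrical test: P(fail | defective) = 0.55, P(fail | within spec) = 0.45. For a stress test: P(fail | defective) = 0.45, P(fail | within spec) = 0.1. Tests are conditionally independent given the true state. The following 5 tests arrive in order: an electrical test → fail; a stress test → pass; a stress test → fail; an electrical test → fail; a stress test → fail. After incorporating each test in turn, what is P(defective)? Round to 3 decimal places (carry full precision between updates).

0.888

After an electrical test='fail': P(defective) = 0.55·0.3000 / (0.55·0.3000 + 0.45·0.7000) ≈ 0.3438
After a stress test='pass': P(defective) = 0.55·0.3438 / (0.55·0.3438 + 0.9·0.6562) ≈ 0.2425
After a stress test='fail': P(defective) = 0.45·0.2425 / (0.45·0.2425 + 0.1·0.7575) ≈ 0.5902
After an electrical test='fail': P(defective) = 0.55·0.5902 / (0.55·0.5902 + 0.45·0.4098) ≈ 0.6378
After a stress test='fail': P(defective) = 0.45·0.6378 / (0.45·0.6378 + 0.1·0.3622) ≈ 0.8879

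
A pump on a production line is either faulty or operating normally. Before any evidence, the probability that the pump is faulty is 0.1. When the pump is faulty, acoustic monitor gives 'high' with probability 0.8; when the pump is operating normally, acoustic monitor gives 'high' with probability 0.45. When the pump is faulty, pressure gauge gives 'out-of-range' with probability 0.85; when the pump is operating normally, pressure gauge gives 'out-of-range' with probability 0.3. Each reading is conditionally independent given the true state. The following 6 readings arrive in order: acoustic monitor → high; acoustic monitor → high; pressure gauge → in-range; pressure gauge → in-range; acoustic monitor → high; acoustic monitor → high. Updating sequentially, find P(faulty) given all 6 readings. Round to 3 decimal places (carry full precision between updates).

0.048

Apply Bayes' rule sequentially, carrying P(faulty) forward.
After acoustic monitor='high': P(faulty) = 0.8·0.1000 / (0.8·0.1000 + 0.45·0.9000) ≈ 0.1649
After acoustic monitor='high': P(faulty) = 0.8·0.1649 / (0.8·0.1649 + 0.45·0.8351) ≈ 0.2599
After pressure gauge='in-range': P(faulty) = 0.15·0.2599 / (0.15·0.2599 + 0.7·0.7401) ≈ 0.0700
After pressure gauge='in-range': P(faulty) = 0.15·0.0700 / (0.15·0.0700 + 0.7·0.9300) ≈ 0.0159
After acoustic monitor='high': P(faulty) = 0.8·0.0159 / (0.8·0.0159 + 0.45·0.9841) ≈ 0.0279
After acoustic monitor='high': P(faulty) = 0.8·0.0279 / (0.8·0.0279 + 0.45·0.9721) ≈ 0.0485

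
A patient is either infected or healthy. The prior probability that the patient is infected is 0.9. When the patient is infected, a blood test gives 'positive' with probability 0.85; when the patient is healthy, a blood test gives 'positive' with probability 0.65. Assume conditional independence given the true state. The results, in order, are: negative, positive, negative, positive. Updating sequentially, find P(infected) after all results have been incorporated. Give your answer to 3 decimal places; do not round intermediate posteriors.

0.739

Apply Bayes' rule sequentially, carrying P(infected) forward.
After 'negative': P(infected) = 0.15·0.9000 / (0.15·0.9000 + 0.35·0.1000) ≈ 0.7941
After 'positive': P(infected) = 0.85·0.7941 / (0.85·0.7941 + 0.65·0.2059) ≈ 0.8345
After 'negative': P(infected) = 0.15·0.8345 / (0.15·0.8345 + 0.35·0.1655) ≈ 0.6837
After 'positive': P(infected) = 0.85·0.6837 / (0.85·0.6837 + 0.65·0.3163) ≈ 0.7387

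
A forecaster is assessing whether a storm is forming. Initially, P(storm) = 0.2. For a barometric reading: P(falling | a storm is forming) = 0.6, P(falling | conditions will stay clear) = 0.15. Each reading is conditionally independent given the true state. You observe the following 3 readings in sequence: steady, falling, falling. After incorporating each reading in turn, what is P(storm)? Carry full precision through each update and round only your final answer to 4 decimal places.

After 'steady': P(storm) = 0.4·0.2000 / (0.4·0.2000 + 0.85·0.8000) ≈ 0.1053
After 'falling': P(storm) = 0.6·0.1053 / (0.6·0.1053 + 0.15·0.8947) ≈ 0.3200
After 'falling': P(storm) = 0.6·0.3200 / (0.6·0.3200 + 0.15·0.6800) ≈ 0.6531

0.6531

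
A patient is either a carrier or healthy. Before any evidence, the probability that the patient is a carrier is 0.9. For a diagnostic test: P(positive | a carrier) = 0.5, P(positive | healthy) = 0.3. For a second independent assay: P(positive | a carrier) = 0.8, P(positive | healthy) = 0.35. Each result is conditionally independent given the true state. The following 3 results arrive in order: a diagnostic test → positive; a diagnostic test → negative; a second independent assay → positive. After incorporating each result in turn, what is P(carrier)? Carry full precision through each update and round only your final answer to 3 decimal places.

After a diagnostic test='positive': P(carrier) = 0.5·0.9000 / (0.5·0.9000 + 0.3·0.1000) ≈ 0.9375
After a diagnostic test='negative': P(carrier) = 0.5·0.9375 / (0.5·0.9375 + 0.7·0.0625) ≈ 0.9146
After a second independent assay='positive': P(carrier) = 0.8·0.9146 / (0.8·0.9146 + 0.35·0.0854) ≈ 0.9608

0.961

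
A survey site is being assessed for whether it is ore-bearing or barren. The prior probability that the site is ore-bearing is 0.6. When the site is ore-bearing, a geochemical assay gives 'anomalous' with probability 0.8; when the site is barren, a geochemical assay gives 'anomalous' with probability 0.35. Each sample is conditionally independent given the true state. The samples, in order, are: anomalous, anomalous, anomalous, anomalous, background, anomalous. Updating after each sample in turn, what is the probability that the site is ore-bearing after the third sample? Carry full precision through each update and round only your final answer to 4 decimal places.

Apply Bayes' rule sequentially, carrying P(ore) forward.
After 'anomalous': P(ore) = 0.8·0.6000 / (0.8·0.6000 + 0.35·0.4000) ≈ 0.7742
After 'anomalous': P(ore) = 0.8·0.7742 / (0.8·0.7742 + 0.35·0.2258) ≈ 0.8868
After 'anomalous': P(ore) = 0.8·0.8868 / (0.8·0.8868 + 0.35·0.1132) ≈ 0.9471

0.9471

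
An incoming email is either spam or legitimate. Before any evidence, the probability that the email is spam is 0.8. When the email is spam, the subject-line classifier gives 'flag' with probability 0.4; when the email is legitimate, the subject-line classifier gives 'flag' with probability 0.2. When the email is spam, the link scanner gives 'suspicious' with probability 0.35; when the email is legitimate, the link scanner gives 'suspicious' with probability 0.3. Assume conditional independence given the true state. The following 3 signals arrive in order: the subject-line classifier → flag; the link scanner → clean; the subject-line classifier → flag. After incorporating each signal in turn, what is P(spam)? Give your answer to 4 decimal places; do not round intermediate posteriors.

After the subject-line classifier='flag': P(spam) = 0.4·0.8000 / (0.4·0.8000 + 0.2·0.2000) ≈ 0.8889
After the link scanner='clean': P(spam) = 0.65·0.8889 / (0.65·0.8889 + 0.7·0.1111) ≈ 0.8814
After the subject-line classifier='flag': P(spam) = 0.4·0.8814 / (0.4·0.8814 + 0.2·0.1186) ≈ 0.9369

0.9369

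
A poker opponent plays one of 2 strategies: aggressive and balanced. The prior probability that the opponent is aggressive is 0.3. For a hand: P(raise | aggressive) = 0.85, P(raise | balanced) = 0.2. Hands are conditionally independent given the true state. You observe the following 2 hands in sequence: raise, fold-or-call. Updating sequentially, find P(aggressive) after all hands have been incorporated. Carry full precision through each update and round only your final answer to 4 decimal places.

After 'raise': P(aggressive) = 0.85·0.3000 / (0.85·0.3000 + 0.2·0.7000) ≈ 0.6456
After 'fold-or-call': P(aggressive) = 0.15·0.6456 / (0.15·0.6456 + 0.8·0.3544) ≈ 0.2546

0.2546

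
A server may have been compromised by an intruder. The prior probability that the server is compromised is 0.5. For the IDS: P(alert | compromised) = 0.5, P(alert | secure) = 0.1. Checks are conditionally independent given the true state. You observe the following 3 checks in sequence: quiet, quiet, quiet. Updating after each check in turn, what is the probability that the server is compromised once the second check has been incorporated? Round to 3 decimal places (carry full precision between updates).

Each posterior becomes the prior for the next update.
After 'quiet': P(compromised) = 0.5·0.5000 / (0.5·0.5000 + 0.9·0.5000) ≈ 0.3571
After 'quiet': P(compromised) = 0.5·0.3571 / (0.5·0.3571 + 0.9·0.6429) ≈ 0.2358

0.236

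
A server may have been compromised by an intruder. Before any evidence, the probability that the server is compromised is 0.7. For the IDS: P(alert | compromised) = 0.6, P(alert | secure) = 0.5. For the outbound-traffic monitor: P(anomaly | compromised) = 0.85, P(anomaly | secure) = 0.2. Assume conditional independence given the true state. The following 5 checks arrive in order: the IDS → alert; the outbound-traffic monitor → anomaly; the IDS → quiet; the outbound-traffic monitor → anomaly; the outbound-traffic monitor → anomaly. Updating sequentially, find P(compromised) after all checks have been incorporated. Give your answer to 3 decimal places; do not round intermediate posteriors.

Each posterior becomes the prior for the next update.
After the IDS='alert': P(compromised) = 0.6·0.7000 / (0.6·0.7000 + 0.5·0.3000) ≈ 0.7368
After the outbound-traffic monitor='anomaly': P(compromised) = 0.85·0.7368 / (0.85·0.7368 + 0.2·0.2632) ≈ 0.9225
After the IDS='quiet': P(compromised) = 0.4·0.9225 / (0.4·0.9225 + 0.5·0.0775) ≈ 0.9049
After the outbound-traffic monitor='anomaly': P(compromised) = 0.85·0.9049 / (0.85·0.9049 + 0.2·0.0951) ≈ 0.9759
After the outbound-traffic monitor='anomaly': P(compromised) = 0.85·0.9759 / (0.85·0.9759 + 0.2·0.0241) ≈ 0.9942

0.994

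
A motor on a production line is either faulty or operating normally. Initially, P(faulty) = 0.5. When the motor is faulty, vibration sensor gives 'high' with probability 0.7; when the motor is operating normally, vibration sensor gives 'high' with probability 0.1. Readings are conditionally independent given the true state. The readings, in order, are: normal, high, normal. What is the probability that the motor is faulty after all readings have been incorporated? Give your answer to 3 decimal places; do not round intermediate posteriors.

0.438

After 'normal': P(faulty) = 0.3·0.5000 / (0.3·0.5000 + 0.9·0.5000) ≈ 0.2500
After 'high': P(faulty) = 0.7·0.2500 / (0.7·0.2500 + 0.1·0.7500) ≈ 0.7000
After 'normal': P(faulty) = 0.3·0.7000 / (0.3·0.7000 + 0.9·0.3000) ≈ 0.4375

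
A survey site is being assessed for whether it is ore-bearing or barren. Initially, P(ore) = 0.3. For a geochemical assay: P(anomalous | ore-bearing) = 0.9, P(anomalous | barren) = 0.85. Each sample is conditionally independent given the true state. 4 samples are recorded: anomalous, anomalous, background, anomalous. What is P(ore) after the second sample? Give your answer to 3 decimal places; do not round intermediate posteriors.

After 'anomalous': P(ore) = 0.9·0.3000 / (0.9·0.3000 + 0.85·0.7000) ≈ 0.3121
After 'anomalous': P(ore) = 0.9·0.3121 / (0.9·0.3121 + 0.85·0.6879) ≈ 0.3245

0.325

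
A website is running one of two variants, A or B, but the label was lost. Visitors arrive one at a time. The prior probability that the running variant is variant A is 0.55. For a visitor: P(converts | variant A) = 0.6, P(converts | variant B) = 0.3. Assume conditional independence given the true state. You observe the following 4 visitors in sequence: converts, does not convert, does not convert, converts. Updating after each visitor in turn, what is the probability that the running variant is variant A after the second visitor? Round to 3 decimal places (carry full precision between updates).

After 'converts': P(A) = 0.6·0.5500 / (0.6·0.5500 + 0.3·0.4500) ≈ 0.7097
After 'does not convert': P(A) = 0.4·0.7097 / (0.4·0.7097 + 0.7·0.2903) ≈ 0.5828

0.583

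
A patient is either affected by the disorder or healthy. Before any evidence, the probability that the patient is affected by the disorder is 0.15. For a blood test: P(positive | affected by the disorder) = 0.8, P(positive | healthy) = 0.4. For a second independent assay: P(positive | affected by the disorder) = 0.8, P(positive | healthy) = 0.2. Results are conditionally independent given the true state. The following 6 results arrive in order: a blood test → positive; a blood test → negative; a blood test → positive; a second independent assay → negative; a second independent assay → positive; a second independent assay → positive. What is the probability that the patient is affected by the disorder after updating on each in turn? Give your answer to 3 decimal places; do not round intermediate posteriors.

After a blood test='positive': P(affected) = 0.8·0.1500 / (0.8·0.1500 + 0.4·0.8500) ≈ 0.2609
After a blood test='negative': P(affected) = 0.2·0.2609 / (0.2·0.2609 + 0.6·0.7391) ≈ 0.1053
After a blood test='positive': P(affected) = 0.8·0.1053 / (0.8·0.1053 + 0.4·0.8947) ≈ 0.1905
After a second independent assay='negative': P(affected) = 0.2·0.1905 / (0.2·0.1905 + 0.8·0.8095) ≈ 0.0556
After a second independent assay='positive': P(affected) = 0.8·0.0556 / (0.8·0.0556 + 0.2·0.9444) ≈ 0.1905
After a second independent assay='positive': P(affected) = 0.8·0.1905 / (0.8·0.1905 + 0.2·0.8095) ≈ 0.4848

0.485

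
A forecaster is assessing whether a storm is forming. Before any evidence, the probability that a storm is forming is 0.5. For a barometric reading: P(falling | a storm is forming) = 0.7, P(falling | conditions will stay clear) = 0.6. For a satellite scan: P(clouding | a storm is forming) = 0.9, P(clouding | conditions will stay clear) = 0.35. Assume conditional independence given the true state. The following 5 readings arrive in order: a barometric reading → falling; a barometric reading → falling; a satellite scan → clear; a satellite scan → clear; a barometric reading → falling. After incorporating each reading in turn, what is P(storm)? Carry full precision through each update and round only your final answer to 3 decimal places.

After a barometric reading='falling': P(storm) = 0.7·0.5000 / (0.7·0.5000 + 0.6·0.5000) ≈ 0.5385
After a barometric reading='falling': P(storm) = 0.7·0.5385 / (0.7·0.5385 + 0.6·0.4615) ≈ 0.5765
After a satellite scan='clear': P(storm) = 0.1·0.5765 / (0.1·0.5765 + 0.65·0.4235) ≈ 0.1731
After a satellite scan='clear': P(storm) = 0.1·0.1731 / (0.1·0.1731 + 0.65·0.8269) ≈ 0.0312
After a barometric reading='falling': P(storm) = 0.7·0.0312 / (0.7·0.0312 + 0.6·0.9688) ≈ 0.0362

0.036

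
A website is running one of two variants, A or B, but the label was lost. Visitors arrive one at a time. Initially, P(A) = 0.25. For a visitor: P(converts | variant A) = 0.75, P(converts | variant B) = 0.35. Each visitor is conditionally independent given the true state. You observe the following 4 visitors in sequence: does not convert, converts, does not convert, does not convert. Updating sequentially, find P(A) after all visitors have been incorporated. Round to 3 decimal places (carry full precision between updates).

Each posterior becomes the prior for the next update.
After 'does not convert': P(A) = 0.25·0.2500 / (0.25·0.2500 + 0.65·0.7500) ≈ 0.1136
After 'converts': P(A) = 0.75·0.1136 / (0.75·0.1136 + 0.35·0.8864) ≈ 0.2155
After 'does not convert': P(A) = 0.25·0.2155 / (0.25·0.2155 + 0.65·0.7845) ≈ 0.0956
After 'does not convert': P(A) = 0.25·0.0956 / (0.25·0.0956 + 0.65·0.9044) ≈ 0.0391

0.039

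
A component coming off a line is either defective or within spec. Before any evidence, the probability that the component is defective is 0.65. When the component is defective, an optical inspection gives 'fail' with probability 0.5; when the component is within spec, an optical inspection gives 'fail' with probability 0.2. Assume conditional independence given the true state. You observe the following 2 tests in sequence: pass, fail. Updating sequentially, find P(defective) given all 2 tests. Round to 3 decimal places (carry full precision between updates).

After 'pass': P(defective) = 0.5·0.6500 / (0.5·0.6500 + 0.8·0.3500) ≈ 0.5372
After 'fail': P(defective) = 0.5·0.5372 / (0.5·0.5372 + 0.2·0.4628) ≈ 0.7437

0.744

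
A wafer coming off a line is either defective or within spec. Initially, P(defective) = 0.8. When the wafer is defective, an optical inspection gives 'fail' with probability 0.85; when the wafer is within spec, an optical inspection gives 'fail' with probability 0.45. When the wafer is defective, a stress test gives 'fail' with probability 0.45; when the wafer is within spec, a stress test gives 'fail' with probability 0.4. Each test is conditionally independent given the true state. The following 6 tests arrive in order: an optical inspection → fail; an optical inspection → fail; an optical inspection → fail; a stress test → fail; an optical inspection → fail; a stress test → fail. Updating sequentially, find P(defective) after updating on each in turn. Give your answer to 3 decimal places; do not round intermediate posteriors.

After an optical inspection='fail': P(defective) = 0.85·0.8000 / (0.85·0.8000 + 0.45·0.2000) ≈ 0.8831
After an optical inspection='fail': P(defective) = 0.85·0.8831 / (0.85·0.8831 + 0.45·0.1169) ≈ 0.9345
After an optical inspection='fail': P(defective) = 0.85·0.9345 / (0.85·0.9345 + 0.45·0.0655) ≈ 0.9642
After a stress test='fail': P(defective) = 0.45·0.9642 / (0.45·0.9642 + 0.4·0.0358) ≈ 0.9681
After an optical inspection='fail': P(defective) = 0.85·0.9681 / (0.85·0.9681 + 0.45·0.0319) ≈ 0.9828
After a stress test='fail': P(defective) = 0.45·0.9828 / (0.45·0.9828 + 0.4·0.0172) ≈ 0.9847

0.985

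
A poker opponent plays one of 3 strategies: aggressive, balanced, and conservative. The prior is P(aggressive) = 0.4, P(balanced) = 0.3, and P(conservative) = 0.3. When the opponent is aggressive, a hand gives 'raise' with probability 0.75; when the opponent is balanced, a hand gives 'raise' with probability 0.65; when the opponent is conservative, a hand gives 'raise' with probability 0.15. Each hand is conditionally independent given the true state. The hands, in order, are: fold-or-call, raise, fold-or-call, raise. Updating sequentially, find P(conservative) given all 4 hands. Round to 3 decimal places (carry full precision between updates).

After 'fold-or-call': normaliser = 0.25·0.4000 + 0.35·0.3000 + 0.85·0.3000; P(aggressive) ≈ 0.2174, P(balanced) ≈ 0.2283, P(conservative) ≈ 0.5543
After 'raise': normaliser = 0.75·0.2174 + 0.65·0.2283 + 0.15·0.5543; P(aggressive) ≈ 0.4132, P(balanced) ≈ 0.3760, P(conservative) ≈ 0.2107
After 'fold-or-call': normaliser = 0.25·0.4132 + 0.35·0.3760 + 0.85·0.2107; P(aggressive) ≈ 0.2495, P(balanced) ≈ 0.3179, P(conservative) ≈ 0.4326
After 'raise': normaliser = 0.75·0.2495 + 0.65·0.3179 + 0.15·0.4326; P(aggressive) ≈ 0.4080, P(balanced) ≈ 0.4505, P(conservative) ≈ 0.1415

0.141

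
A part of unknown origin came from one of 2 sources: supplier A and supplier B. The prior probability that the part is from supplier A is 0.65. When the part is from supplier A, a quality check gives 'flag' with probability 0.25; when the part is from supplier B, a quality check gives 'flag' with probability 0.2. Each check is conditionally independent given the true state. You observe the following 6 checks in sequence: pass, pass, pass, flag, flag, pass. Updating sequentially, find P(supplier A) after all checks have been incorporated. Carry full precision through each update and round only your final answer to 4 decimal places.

After 'pass': P(supplier A) = 0.75·0.6500 / (0.75·0.6500 + 0.8·0.3500) ≈ 0.6352
After 'pass': P(supplier A) = 0.75·0.6352 / (0.75·0.6352 + 0.8·0.3648) ≈ 0.6201
After 'pass': P(supplier A) = 0.75·0.6201 / (0.75·0.6201 + 0.8·0.3799) ≈ 0.6048
After 'flag': P(supplier A) = 0.25·0.6048 / (0.25·0.6048 + 0.2·0.3952) ≈ 0.6567
After 'flag': P(supplier A) = 0.25·0.6567 / (0.25·0.6567 + 0.2·0.3433) ≈ 0.7051
After 'pass': P(supplier A) = 0.75·0.7051 / (0.75·0.7051 + 0.8·0.2949) ≈ 0.6915

0.6915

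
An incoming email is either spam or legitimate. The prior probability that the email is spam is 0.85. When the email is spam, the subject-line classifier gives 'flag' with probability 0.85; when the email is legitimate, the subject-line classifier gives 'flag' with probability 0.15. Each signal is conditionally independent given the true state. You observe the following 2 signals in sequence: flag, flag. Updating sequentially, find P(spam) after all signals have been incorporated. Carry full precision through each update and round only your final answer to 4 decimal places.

After 'flag': P(spam) = 0.85·0.8500 / (0.85·0.8500 + 0.15·0.1500) ≈ 0.9698
After 'flag': P(spam) = 0.85·0.9698 / (0.85·0.9698 + 0.15·0.0302) ≈ 0.9945

0.9945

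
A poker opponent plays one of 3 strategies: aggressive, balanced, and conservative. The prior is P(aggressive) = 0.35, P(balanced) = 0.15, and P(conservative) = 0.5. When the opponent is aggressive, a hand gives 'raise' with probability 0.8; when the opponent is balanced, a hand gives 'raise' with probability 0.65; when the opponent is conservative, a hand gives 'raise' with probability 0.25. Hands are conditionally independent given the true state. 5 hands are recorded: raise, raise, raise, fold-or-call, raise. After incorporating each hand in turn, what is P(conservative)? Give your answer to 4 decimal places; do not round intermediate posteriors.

0.0371

After 'raise': normaliser = 0.8·0.3500 + 0.65·0.1500 + 0.25·0.5000; P(aggressive) ≈ 0.5572, P(balanced) ≈ 0.1940, P(conservative) ≈ 0.2488
After 'raise': normaliser = 0.8·0.5572 + 0.65·0.1940 + 0.25·0.2488; P(aggressive) ≈ 0.7030, P(balanced) ≈ 0.1989, P(conservative) ≈ 0.0981
After 'raise': normaliser = 0.8·0.7030 + 0.65·0.1989 + 0.25·0.0981; P(aggressive) ≈ 0.7853, P(balanced) ≈ 0.1805, P(conservative) ≈ 0.0342
After 'fold-or-call': normaliser = 0.2·0.7853 + 0.35·0.1805 + 0.75·0.0342; P(aggressive) ≈ 0.6387, P(balanced) ≈ 0.2569, P(conservative) ≈ 0.1044
After 'raise': normaliser = 0.8·0.6387 + 0.65·0.2569 + 0.25·0.1044; P(aggressive) ≈ 0.7257, P(balanced) ≈ 0.2372, P(conservative) ≈ 0.0371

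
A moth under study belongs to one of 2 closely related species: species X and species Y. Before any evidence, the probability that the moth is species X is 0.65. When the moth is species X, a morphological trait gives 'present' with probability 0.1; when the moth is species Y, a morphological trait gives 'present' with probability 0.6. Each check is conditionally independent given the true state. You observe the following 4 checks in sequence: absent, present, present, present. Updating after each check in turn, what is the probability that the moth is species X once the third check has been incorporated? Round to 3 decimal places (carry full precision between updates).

0.104

Each posterior becomes the prior for the next update.
After 'absent': P(species X) = 0.9·0.6500 / (0.9·0.6500 + 0.4·0.3500) ≈ 0.8069
After 'present': P(species X) = 0.1·0.8069 / (0.1·0.8069 + 0.6·0.1931) ≈ 0.4105
After 'present': P(species X) = 0.1·0.4105 / (0.1·0.4105 + 0.6·0.5895) ≈ 0.1040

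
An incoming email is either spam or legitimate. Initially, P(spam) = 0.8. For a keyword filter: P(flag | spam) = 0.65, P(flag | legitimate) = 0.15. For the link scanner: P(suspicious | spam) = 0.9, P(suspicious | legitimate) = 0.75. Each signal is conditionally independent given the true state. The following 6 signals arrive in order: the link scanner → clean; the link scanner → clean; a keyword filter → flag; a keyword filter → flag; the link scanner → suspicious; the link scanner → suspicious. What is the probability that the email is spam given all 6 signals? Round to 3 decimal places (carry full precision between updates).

0.945

After the link scanner='clean': P(spam) = 0.1·0.8000 / (0.1·0.8000 + 0.25·0.2000) ≈ 0.6154
After the link scanner='clean': P(spam) = 0.1·0.6154 / (0.1·0.6154 + 0.25·0.3846) ≈ 0.3902
After a keyword filter='flag': P(spam) = 0.65·0.3902 / (0.65·0.3902 + 0.15·0.6098) ≈ 0.7350
After a keyword filter='flag': P(spam) = 0.65·0.7350 / (0.65·0.7350 + 0.15·0.2650) ≈ 0.9232
After the link scanner='suspicious': P(spam) = 0.9·0.9232 / (0.9·0.9232 + 0.75·0.0768) ≈ 0.9352
After the link scanner='suspicious': P(spam) = 0.9·0.9352 / (0.9·0.9352 + 0.75·0.0648) ≈ 0.9454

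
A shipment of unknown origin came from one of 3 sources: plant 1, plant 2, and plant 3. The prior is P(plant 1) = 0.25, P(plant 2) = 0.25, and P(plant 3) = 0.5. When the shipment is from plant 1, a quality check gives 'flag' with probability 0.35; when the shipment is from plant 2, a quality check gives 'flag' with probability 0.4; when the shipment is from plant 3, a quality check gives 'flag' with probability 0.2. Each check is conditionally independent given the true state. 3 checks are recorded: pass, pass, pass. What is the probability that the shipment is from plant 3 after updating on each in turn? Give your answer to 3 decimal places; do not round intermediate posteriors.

0.676

After 'pass': normaliser = 0.65·0.2500 + 0.6·0.2500 + 0.8·0.5000; P(plant 1) ≈ 0.2281, P(plant 2) ≈ 0.2105, P(plant 3) ≈ 0.5614
After 'pass': normaliser = 0.65·0.2281 + 0.6·0.2105 + 0.8·0.5614; P(plant 1) ≈ 0.2048, P(plant 2) ≈ 0.1745, P(plant 3) ≈ 0.6206
After 'pass': normaliser = 0.65·0.2048 + 0.6·0.1745 + 0.8·0.6206; P(plant 1) ≈ 0.1813, P(plant 2) ≈ 0.1426, P(plant 3) ≈ 0.6761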